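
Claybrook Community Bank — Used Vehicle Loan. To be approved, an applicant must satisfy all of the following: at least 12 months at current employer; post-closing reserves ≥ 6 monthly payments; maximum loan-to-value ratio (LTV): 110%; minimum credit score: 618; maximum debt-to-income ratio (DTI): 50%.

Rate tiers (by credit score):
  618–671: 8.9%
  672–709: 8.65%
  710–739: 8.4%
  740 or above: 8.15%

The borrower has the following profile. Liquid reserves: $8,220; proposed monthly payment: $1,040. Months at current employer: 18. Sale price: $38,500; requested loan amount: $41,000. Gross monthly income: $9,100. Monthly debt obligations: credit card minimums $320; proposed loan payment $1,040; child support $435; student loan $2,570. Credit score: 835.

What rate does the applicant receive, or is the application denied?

Credit score 835 ≥ 618 (meets minimum)
Total monthly debts = (320 + 1,040 + 435 + 2,570) = 4,365. Debt-to-income = 4,365/9,100 = 48% — meets 50% limit
Employment 18 ≥ 12 months
Loan-to-value = 41,000/38,500 = 106.5% — pass (110% max)
Reserves = 8,220/1,040 = 7.9 months ≥ 6
All requirements met. Score 835 falls in the 740 or above tier → 8.15%.

Approved at 8.15%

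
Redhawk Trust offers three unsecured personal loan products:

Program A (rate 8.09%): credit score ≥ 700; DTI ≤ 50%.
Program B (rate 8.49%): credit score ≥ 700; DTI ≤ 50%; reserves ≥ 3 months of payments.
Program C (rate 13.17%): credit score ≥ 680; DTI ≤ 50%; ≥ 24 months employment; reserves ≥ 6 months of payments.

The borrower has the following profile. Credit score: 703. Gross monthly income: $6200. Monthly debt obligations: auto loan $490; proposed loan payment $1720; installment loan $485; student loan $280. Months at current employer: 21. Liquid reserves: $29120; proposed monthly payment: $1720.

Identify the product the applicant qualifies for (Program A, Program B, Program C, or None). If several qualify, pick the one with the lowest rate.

Program A

Total debts = (490 + 1,720 + 485 + 280) = 2,975; DTI = 2,975/6,200 = 48%.
Reserves = 29,120/1,720 = 16.9 months.
Program A: score 703 ≥ 700; DTI 48% ≤ 50% → qualifies.
Program B: score 703 ≥ 700; DTI 48% ≤ 50%; reserves 16.9 ≥ 3 mo → qualifies.
Program C: score 703 ≥ 680; DTI 48% ≤ 50%; employment 21 < 24 mo; reserves 16.9 ≥ 6 mo → does not qualify.
Qualifying: Program A, Program B. Lowest rate is 8.09% → Program A.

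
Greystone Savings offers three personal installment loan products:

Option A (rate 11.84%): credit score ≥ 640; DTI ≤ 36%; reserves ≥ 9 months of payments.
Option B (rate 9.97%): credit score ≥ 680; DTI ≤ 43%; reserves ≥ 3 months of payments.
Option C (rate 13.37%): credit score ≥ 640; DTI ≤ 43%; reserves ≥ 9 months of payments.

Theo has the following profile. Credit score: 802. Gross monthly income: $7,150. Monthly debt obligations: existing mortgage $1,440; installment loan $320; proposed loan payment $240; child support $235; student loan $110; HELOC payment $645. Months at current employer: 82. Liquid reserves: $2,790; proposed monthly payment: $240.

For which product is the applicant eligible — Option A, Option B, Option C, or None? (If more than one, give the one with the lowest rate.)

Option B

Total debts = (1,440 + 320 + 240 + 235 + 110 + 645) = 2,990; DTI = 2,990/7,150 = 41.8%.
Reserves = 2,790/240 = 11.6 months.
Option A: score 802 ≥ 640; DTI 41.8% > 36%; reserves 11.6 ≥ 9 mo → does not qualify.
Option B: score 802 ≥ 680; DTI 41.8% ≤ 43%; reserves 11.6 ≥ 3 mo → qualifies.
Option C: score 802 ≥ 640; DTI 41.8% ≤ 43%; reserves 11.6 ≥ 9 mo → qualifies.
Qualifying: Option B, Option C. Lowest rate is 9.97% → Option B.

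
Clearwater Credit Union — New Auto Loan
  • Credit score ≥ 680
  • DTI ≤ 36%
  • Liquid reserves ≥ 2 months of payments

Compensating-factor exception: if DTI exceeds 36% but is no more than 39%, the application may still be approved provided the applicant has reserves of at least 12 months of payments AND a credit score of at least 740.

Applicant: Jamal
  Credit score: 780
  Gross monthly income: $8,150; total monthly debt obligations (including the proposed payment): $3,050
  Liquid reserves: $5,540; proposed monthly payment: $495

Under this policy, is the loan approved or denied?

Denied

Credit score 780 ≥ 680 (meets base)
DTI = 3,050/8,150 = 37.4% > 36% — standard DTI limit exceeded.
Reserves = 5,540/495 = 11.2 months ≥ 2
37.4% falls in the override range (36%–39%), so the compensating-factor test applies.
Reserves 11.2 < 12 months; credit score 780 ≥ 740.
Override conditions not both satisfied; exception does not apply.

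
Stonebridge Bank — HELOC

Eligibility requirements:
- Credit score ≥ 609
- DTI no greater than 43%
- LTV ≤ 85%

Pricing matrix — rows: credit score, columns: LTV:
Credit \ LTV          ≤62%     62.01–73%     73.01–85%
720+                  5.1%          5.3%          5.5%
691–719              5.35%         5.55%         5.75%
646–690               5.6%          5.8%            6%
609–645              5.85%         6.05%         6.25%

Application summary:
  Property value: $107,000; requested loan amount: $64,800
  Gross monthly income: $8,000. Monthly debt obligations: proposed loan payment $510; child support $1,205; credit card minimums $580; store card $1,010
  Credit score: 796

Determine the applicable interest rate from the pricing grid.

5.1%

Credit score 796 ≥ 609; Total monthly debts = (510 + 1,205 + 580 + 1,010) = 3,305. DTI: 3,305 ÷ 8,000 = 41.3%, within the 43% cap
Loan-to-value = 64,800/107,000 = 60.6% — pass (85% max)
Row: 796 falls in 720+. Column: 60.6% falls in ≤62%. Rate = 5.1%.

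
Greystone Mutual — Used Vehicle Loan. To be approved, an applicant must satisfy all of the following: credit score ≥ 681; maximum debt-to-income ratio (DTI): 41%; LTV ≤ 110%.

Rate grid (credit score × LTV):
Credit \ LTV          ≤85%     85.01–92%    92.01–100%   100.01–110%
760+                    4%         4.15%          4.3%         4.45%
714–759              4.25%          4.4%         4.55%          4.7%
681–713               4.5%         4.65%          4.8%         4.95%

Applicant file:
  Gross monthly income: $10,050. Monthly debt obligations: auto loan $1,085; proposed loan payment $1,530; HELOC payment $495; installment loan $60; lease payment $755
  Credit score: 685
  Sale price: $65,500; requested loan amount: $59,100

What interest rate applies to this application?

4.65%

Credit score 685 ≥ 681; Total monthly debts = (1,085 + 1,530 + 495 + 60 + 755) = 3,925. DTI: 3,925 ÷ 10,050 = 39.1%, within the 41% cap
Loan-to-value = 59,100/65,500 = 90.2% — pass (110% max)
Score 685 is in the 681–713 band; LTV 90.2% is in the 85.01–92% band → 4.65%.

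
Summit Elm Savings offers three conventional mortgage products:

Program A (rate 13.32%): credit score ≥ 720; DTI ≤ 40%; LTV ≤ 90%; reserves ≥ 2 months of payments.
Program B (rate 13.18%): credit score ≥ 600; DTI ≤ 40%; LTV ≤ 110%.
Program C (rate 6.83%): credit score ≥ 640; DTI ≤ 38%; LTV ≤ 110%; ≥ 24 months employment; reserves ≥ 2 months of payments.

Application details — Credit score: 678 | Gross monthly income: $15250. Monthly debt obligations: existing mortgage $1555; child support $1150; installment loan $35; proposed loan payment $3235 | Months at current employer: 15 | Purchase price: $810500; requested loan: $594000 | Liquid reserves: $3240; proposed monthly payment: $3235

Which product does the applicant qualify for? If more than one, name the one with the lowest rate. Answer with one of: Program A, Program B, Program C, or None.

Program B

Total debts = (1,555 + 1,150 + 35 + 3,235) = 5,975; DTI = 5,975/15,250 = 39.2%.
LTV = 594,000/810,500 = 73.3%.
Reserves = 3,240/3,235 = 1.0 months.
Program A: score 678 < 720; DTI 39.2% ≤ 40%; LTV 73.3% ≤ 90%; reserves 1.0 < 2 mo → does not qualify.
Program B: score 678 ≥ 600; DTI 39.2% ≤ 40%; LTV 73.3% ≤ 110% → qualifies.
Program C: score 678 ≥ 640; DTI 39.2% > 38%; LTV 73.3% ≤ 110%; employment 15 < 24 mo; reserves 1.0 < 2 mo → does not qualify.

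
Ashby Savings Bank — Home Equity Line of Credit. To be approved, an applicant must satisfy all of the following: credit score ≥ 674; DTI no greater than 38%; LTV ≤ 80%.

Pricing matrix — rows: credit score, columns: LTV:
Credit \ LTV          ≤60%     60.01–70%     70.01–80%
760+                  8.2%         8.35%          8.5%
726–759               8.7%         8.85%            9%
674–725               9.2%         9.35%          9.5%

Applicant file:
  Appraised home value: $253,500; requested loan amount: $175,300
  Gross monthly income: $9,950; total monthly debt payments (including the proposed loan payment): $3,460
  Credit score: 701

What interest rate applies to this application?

9.35%

Credit score 701 ≥ 674; DTI: 3,460 ÷ 9,950 = 34.8%, within the 38% cap
Loan-to-value = 175,300/253,500 = 69.2% — pass (80% max)
Row: 701 falls in 674–725. Column: 69.2% falls in 60.01–70%. Rate = 9.35%.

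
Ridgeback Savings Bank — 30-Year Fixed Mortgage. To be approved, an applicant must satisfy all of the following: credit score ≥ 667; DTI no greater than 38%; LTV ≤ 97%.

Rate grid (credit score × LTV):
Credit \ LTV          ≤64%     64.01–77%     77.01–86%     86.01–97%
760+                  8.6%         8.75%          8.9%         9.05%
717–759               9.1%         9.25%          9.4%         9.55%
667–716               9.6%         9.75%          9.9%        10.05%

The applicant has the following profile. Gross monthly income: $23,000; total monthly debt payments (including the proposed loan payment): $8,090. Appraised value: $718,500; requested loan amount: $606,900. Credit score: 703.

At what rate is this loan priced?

Credit score 703 ≥ 667; Debt-to-income = 8,090/23,000 = 35.2% — meets 38% limit
Loan-to-value = 606,900/718,500 = 84.5% — pass (97% max)
Row: 703 falls in 667–716. Column: 84.5% falls in 77.01–86%. Rate = 9.9%.

9.9%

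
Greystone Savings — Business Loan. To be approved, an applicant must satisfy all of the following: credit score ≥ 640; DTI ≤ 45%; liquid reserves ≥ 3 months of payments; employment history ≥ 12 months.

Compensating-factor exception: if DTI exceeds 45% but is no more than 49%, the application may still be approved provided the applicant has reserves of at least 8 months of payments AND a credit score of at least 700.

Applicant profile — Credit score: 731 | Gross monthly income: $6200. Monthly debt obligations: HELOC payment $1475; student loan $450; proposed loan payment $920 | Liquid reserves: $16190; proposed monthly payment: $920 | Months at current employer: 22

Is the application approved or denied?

Credit score 731 ≥ 640 (meets base)
Total debts = (1,475 + 450 + 920) = 2,845. DTI = 2,845/6,200 = 45.9% > 45% — standard DTI limit exceeded.
Liquid reserves cover 16,190/920 = 17.6 months — ≥ 3 required
Employment 22 ≥ 12 months
DTI 45.9% is within the 45%–49% exception band; checking compensating factors.
Reserves 17.6 ≥ 8 months; credit score 731 ≥ 700.
Both override conditions satisfied; DTI exception granted.

Approved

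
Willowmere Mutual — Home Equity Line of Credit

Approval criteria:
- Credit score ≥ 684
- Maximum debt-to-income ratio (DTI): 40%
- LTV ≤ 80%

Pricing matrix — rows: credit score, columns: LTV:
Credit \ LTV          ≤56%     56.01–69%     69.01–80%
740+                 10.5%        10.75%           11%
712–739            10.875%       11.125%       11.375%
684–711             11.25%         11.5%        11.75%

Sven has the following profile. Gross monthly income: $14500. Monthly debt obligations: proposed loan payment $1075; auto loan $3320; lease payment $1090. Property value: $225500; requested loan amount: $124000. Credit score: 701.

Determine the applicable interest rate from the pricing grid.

11.25%

Credit score 701 ≥ 684; Total monthly debts = (1,075 + 3,320 + 1,090) = 5,485. Debt-to-income = 5,485/14,500 = 37.8% — meets 40% limit
Loan-to-value = 124,000/225,500 = 55% — pass (80% max)
Credit 701 → row 684–711; LTV 55% → column ≤56%. Grid cell → 11.25%.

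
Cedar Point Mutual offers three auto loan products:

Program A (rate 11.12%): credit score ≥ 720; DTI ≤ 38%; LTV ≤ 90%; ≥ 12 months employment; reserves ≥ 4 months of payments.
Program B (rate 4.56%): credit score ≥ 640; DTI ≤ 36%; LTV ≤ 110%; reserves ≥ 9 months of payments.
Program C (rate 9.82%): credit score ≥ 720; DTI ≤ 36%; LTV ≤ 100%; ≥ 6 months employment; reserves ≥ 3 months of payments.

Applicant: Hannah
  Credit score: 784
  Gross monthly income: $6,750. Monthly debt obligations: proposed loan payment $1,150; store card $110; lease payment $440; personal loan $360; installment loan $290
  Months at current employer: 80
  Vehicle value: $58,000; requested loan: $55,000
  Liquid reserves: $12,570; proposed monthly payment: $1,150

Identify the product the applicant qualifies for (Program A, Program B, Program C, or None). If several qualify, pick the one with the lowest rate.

Total debts = (1,150 + 110 + 440 + 360 + 290) = 2,350; DTI = 2,350/6,750 = 34.8%.
LTV = 55,000/58,000 = 94.8%.
Reserves = 12,570/1,150 = 10.9 months.
Program A: score 784 ≥ 720; DTI 34.8% ≤ 38%; LTV 94.8% > 90%; employment 80 ≥ 12 mo; reserves 10.9 ≥ 4 mo → does not qualify.
Program B: score 784 ≥ 640; DTI 34.8% ≤ 36%; LTV 94.8% ≤ 110%; reserves 10.9 ≥ 9 mo → qualifies.
Program C: score 784 ≥ 720; DTI 34.8% ≤ 36%; LTV 94.8% ≤ 100%; employment 80 ≥ 6 mo; reserves 10.9 ≥ 3 mo → qualifies.
Qualifying: Program B, Program C. Lowest rate is 4.56% → Program B.

Program B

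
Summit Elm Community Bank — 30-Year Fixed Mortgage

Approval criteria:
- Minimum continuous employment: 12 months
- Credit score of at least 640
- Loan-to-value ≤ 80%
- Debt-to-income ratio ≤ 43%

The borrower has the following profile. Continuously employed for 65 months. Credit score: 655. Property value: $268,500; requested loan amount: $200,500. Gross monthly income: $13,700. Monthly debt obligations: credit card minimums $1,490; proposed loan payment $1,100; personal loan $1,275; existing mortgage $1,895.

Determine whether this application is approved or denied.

Approved

Employment 65 ≥ 12 months
Credit score 655 ≥ 640 (meets)
Loan-to-value = 200,500/268,500 = 74.7% — pass (80% max)
Total monthly debts = (1,490 + 1,100 + 1,275 + 1,895) = 5,760. DTI: 5,760 ÷ 13,700 = 42%, within the 43% cap
All criteria satisfied.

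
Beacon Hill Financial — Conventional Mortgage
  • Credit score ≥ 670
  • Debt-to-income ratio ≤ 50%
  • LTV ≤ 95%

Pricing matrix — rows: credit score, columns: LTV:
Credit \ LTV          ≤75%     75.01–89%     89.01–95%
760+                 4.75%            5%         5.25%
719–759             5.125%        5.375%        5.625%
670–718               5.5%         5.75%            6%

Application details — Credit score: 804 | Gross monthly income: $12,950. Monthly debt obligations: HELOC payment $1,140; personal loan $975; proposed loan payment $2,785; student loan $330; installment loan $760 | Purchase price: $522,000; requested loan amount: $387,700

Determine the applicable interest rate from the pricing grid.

Credit score 804 ≥ 670; Total monthly debts = (1,140 + 975 + 2,785 + 330 + 760) = 5,990. Debt-to-income = 5,990/12,950 = 46.3% — meets 50% limit
Loan-to-value = 387,700/522,000 = 74.3% — pass (95% max)
Score 804 is in the 760+ band; LTV 74.3% is in the ≤75% band → 4.75%.

4.75%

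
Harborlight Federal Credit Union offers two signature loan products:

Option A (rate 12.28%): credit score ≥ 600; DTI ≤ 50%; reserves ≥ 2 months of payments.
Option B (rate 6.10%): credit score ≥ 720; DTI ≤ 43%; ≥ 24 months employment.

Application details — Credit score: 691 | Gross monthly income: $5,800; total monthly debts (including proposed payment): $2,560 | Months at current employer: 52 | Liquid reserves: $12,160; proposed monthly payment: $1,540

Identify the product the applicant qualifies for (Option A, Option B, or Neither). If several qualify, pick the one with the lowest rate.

DTI = 2,560/5,800 = 44.1%.
Reserves = 12,160/1,540 = 7.9 months.
Option A: score 691 ≥ 600; DTI 44.1% ≤ 50%; reserves 7.9 ≥ 2 mo → qualifies.
Option B: score 691 < 720; DTI 44.1% > 43%; employment 52 ≥ 24 mo → does not qualify.

Option A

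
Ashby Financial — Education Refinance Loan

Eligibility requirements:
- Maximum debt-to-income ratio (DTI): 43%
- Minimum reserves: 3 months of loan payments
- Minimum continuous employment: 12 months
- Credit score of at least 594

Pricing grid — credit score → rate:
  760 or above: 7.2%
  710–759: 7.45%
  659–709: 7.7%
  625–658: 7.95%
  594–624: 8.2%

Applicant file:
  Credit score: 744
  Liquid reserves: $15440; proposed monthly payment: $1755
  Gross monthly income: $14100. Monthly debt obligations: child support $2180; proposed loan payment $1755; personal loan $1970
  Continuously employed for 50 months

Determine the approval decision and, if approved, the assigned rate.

Approved at 7.45%

Credit score 744 ≥ 594 (meets minimum)
Reserves: 15,440 ÷ 1,755 = 8.8 months (meets 3-month minimum)
Total monthly debts = (2,180 + 1,755 + 1,970) = 5,905. Debt-to-income = 5,905/14,100 = 41.9% — meets 43% limit
Employment 50 ≥ 12 months
All requirements met. Score 744 falls in the 710–759 tier → 7.45%.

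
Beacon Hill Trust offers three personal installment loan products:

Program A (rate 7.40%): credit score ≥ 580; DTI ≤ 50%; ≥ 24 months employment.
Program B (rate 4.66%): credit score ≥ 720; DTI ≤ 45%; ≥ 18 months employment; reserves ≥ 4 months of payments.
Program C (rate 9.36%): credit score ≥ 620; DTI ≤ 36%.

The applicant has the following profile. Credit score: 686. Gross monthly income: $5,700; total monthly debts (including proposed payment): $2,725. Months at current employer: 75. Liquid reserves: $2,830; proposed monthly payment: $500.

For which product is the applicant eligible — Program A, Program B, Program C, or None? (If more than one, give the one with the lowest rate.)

Program A

DTI = 2,725/5,700 = 47.8%.
Reserves = 2,830/500 = 5.7 months.
Program A: score 686 ≥ 580; DTI 47.8% ≤ 50%; employment 75 ≥ 24 mo → qualifies.
Program B: score 686 < 720; DTI 47.8% > 45%; employment 75 ≥ 18 mo; reserves 5.7 ≥ 4 mo → does not qualify.
Program C: score 686 ≥ 620; DTI 47.8% > 36% → does not qualify.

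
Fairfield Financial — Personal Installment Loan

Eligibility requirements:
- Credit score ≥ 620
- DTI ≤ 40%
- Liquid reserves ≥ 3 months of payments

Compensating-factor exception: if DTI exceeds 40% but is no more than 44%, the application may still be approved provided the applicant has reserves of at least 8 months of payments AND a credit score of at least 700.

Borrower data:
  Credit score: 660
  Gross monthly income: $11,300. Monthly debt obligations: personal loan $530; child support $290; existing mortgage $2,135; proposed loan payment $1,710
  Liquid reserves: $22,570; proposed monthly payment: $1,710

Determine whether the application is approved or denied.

Denied

Credit score 660 ≥ 620 (meets base)
Total debts = (530 + 290 + 2,135 + 1,710) = 4,665. DTI: 4,665 ÷ 11,300 = 41.3%, over the 40% base limit.
Reserves: 22,570 ÷ 1,710 = 13.2 months (meets 3-month minimum)
DTI 41.3% is within the 40%–44% exception band; checking compensating factors.
Override check — reserves: 13.2 mo (ok); score: 660 (below 700).
Override conditions not both satisfied; exception does not apply.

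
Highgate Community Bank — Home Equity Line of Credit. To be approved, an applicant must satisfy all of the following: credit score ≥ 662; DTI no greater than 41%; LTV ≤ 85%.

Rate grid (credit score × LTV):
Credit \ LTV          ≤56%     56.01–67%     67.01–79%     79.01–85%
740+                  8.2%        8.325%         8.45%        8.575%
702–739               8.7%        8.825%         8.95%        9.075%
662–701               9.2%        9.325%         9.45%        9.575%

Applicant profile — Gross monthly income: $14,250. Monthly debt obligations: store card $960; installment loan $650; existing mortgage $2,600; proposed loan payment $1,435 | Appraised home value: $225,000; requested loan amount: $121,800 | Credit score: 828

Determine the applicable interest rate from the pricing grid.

8.2%

Credit score 828 ≥ 662; Total monthly debts = (960 + 650 + 2,600 + 1,435) = 5,645. Debt-to-income = 5,645/14,250 = 39.6% — meets 41% limit
LTV: 121,800 ÷ 225,000 = 54.1%, within 85% cap
Score 828 is in the 740+ band; LTV 54.1% is in the ≤56% band → 8.2%.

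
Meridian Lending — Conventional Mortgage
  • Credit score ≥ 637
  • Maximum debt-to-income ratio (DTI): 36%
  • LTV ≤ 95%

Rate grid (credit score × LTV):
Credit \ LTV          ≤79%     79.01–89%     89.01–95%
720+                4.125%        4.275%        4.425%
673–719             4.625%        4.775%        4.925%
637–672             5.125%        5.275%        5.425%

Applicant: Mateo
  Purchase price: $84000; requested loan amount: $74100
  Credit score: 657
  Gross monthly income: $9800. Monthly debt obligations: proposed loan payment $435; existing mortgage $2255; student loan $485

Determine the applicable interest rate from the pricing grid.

5.275%

Credit score 657 ≥ 637; Total monthly debts = (435 + 2,255 + 485) = 3,175. DTI: 3,175 ÷ 9,800 = 32.4%, within the 36% cap
LTV = 74,100/84,000 = 88.2% ≤ 95%
Row: 657 falls in 637–672. Column: 88.2% falls in 79.01–89%. Rate = 5.275%.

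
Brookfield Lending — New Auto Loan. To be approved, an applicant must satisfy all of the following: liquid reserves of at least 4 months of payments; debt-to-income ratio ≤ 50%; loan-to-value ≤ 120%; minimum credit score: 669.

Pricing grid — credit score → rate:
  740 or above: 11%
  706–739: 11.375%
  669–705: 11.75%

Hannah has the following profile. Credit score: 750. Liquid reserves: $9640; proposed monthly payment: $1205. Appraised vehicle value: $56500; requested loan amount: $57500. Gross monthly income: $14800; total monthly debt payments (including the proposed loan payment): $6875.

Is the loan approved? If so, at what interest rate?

Approved at 11%

Credit score 750 ≥ 669 (meets minimum)
Loan-to-value = 57,500/56,500 = 101.8% — pass (120% max)
Debt-to-income = 6,875/14,800 = 46.5% — meets 50% limit
Reserves = 9,640/1,205 = 8.0 months ≥ 4
All requirements met. Score 750 falls in the 740 or above tier → 11%.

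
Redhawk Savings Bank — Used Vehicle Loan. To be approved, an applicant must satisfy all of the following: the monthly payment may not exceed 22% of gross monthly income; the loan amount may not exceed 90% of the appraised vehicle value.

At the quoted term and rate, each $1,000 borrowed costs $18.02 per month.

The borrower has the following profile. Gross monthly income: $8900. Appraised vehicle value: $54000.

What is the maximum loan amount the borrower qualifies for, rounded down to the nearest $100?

Payment cap: 22% × $8,900 = $1,958/month.
At $18.02 per $1,000, that supports 1,958/18.02 × 1,000 ≈ $108,657 → $108,600.
LTV cap: 90% × $54,000 = $48,600 → $48,600.
Binding constraint: loan-to-value.

$48,600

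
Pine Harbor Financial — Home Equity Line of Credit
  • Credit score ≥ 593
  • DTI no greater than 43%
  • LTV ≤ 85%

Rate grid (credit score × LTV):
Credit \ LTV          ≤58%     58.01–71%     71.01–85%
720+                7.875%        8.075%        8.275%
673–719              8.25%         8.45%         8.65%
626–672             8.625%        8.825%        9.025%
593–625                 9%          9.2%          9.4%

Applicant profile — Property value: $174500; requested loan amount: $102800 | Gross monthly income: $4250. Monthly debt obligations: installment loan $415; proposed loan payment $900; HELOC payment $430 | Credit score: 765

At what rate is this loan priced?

Credit score 765 ≥ 593; Total monthly debts = (415 + 900 + 430) = 1,745. Debt-to-income = 1,745/4,250 = 41.1% — meets 43% limit
Loan-to-value = 102,800/174,500 = 58.9% — pass (85% max)
Credit 765 → row 720+; LTV 58.9% → column 58.01–71%. Grid cell → 8.075%.

8.075%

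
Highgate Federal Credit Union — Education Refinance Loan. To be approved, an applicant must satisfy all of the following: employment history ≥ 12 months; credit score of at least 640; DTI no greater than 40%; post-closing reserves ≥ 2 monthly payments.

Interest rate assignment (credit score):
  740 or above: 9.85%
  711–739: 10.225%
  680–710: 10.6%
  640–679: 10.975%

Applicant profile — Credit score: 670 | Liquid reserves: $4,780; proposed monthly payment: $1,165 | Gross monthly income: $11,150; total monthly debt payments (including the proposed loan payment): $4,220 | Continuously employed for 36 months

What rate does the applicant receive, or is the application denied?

Approved at 10.975%

Credit score 670 ≥ 640 (meets minimum)
Reserves = 4,780/1,165 = 4.1 months ≥ 2
Employment 36 ≥ 12 months
Debt-to-income = 4,220/11,150 = 37.8% — meets 40% limit
All requirements met. Score 670 falls in the 640–679 tier → 10.975%.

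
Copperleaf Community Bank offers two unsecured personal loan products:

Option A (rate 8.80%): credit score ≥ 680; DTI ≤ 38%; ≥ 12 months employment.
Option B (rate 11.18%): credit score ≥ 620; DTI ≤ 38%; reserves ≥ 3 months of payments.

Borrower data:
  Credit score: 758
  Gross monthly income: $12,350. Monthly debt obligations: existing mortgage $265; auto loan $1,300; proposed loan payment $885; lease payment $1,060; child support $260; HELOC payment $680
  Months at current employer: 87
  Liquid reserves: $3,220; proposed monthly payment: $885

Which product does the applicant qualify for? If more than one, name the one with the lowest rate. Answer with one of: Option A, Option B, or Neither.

Total debts = (265 + 1,300 + 885 + 1,060 + 260 + 680) = 4,450; DTI = 4,450/12,350 = 36%.
Reserves = 3,220/885 = 3.6 months.
Option A: score 758 ≥ 680; DTI 36% ≤ 38%; employment 87 ≥ 12 mo → qualifies.
Option B: score 758 ≥ 620; DTI 36% ≤ 38%; reserves 3.6 ≥ 3 mo → qualifies.
Qualifying: Option A, Option B. Lowest rate is 8.80% → Option A.

Option A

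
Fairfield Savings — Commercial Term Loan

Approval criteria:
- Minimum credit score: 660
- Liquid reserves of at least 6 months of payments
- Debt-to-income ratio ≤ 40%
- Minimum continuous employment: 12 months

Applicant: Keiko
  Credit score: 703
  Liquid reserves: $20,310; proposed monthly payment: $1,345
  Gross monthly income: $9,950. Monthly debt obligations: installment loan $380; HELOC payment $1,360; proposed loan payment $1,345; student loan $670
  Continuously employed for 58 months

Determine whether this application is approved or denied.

Credit score 703 ≥ 660 (meets)
Reserves = 20,310/1,345 = 15.1 months ≥ 6
Total monthly debts = (380 + 1,360 + 1,345 + 670) = 3,755. Debt-to-income = 3,755/9,950 = 37.7% — meets 40% limit
Employment 58 ≥ 12 months
All criteria satisfied.

Approved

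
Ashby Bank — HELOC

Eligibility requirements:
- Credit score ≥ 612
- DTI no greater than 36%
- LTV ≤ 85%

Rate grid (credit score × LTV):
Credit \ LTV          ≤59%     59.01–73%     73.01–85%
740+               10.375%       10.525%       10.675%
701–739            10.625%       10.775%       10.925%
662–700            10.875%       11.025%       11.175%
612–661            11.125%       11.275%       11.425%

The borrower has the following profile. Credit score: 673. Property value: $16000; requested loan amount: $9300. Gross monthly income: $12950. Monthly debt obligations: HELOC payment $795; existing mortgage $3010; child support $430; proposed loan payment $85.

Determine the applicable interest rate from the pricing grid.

Credit score 673 ≥ 612; Total monthly debts = (795 + 3,010 + 430 + 85) = 4,320. DTI: 4,320 ÷ 12,950 = 33.4%, within the 36% cap
LTV: 9,300 ÷ 16,000 = 58.1%, within 85% cap
Row: 673 falls in 662–700. Column: 58.1% falls in ≤59%. Rate = 10.875%.

10.875%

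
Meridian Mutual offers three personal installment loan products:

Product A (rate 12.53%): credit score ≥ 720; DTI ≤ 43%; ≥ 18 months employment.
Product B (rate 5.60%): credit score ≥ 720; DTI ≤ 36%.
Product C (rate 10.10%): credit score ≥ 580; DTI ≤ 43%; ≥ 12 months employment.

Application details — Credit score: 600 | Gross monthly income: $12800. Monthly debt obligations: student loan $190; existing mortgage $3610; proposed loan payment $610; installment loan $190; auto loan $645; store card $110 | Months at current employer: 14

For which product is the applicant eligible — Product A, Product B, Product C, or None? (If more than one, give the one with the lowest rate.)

Total debts = (190 + 3,610 + 610 + 190 + 645 + 110) = 5,355; DTI = 5,355/12,800 = 41.8%.
Product A: score 600 < 720; DTI 41.8% ≤ 43%; employment 14 < 18 mo → does not qualify.
Product B: score 600 < 720; DTI 41.8% > 36% → does not qualify.
Product C: score 600 ≥ 580; DTI 41.8% ≤ 43%; employment 14 ≥ 12 mo → qualifies.

Product C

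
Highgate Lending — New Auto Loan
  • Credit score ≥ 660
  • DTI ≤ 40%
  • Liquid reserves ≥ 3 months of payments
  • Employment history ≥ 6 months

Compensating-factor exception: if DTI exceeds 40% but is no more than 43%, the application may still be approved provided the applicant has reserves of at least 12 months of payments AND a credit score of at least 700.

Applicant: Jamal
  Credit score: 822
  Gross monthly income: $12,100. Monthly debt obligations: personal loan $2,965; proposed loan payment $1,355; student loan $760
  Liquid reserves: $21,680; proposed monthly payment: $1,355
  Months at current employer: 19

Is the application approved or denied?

Approved

Credit score 822 ≥ 660 (meets base)
Total debts = (2,965 + 1,355 + 760) = 5,080. DTI = 5,080/12,100 = 42% > 40% — standard DTI limit exceeded.
Reserves = 21,680/1,355 = 16.0 months ≥ 3
Employment 19 ≥ 6 months
DTI 42% is within the 40%–43% exception band; checking compensating factors.
Override check — reserves: 16.0 mo (ok); score: 822 (ok).
Both compensating conditions met → exception applies.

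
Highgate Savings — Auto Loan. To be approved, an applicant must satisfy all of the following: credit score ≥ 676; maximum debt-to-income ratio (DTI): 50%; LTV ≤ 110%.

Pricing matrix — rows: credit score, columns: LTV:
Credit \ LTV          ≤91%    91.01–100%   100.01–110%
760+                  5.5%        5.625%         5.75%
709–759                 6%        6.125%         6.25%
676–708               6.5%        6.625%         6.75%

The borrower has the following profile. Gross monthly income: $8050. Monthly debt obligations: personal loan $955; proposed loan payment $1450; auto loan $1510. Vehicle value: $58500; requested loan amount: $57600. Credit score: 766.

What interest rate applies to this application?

5.625%

Credit score 766 ≥ 676; Total monthly debts = (955 + 1,450 + 1,510) = 3,915. DTI: 3,915 ÷ 8,050 = 48.6%, within the 50% cap
LTV: 57,600 ÷ 58,500 = 98.5%, within 110% cap
Credit 766 → row 760+; LTV 98.5% → column 91.01–100%. Grid cell → 5.625%.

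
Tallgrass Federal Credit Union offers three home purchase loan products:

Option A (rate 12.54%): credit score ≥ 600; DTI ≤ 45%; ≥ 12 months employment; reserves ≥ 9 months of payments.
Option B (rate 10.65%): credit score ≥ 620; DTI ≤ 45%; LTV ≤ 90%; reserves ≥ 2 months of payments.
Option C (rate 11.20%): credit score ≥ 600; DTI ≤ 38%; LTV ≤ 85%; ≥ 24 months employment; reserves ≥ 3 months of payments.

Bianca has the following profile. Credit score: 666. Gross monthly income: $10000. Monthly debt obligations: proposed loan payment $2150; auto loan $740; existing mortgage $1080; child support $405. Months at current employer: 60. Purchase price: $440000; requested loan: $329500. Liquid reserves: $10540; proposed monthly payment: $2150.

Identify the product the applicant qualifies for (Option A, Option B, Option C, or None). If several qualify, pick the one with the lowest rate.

Option B

Total debts = (2,150 + 740 + 1,080 + 405) = 4,375; DTI = 4,375/10,000 = 43.8%.
LTV = 329,500/440,000 = 74.9%.
Reserves = 10,540/2,150 = 4.9 months.
Option A: score 666 ≥ 600; DTI 43.8% ≤ 45%; employment 60 ≥ 12 mo; reserves 4.9 < 9 mo → does not qualify.
Option B: score 666 ≥ 620; DTI 43.8% ≤ 45%; LTV 74.9% ≤ 90%; reserves 4.9 ≥ 2 mo → qualifies.
Option C: score 666 ≥ 600; DTI 43.8% > 38%; LTV 74.9% ≤ 85%; employment 60 ≥ 24 mo; reserves 4.9 ≥ 3 mo → does not qualify.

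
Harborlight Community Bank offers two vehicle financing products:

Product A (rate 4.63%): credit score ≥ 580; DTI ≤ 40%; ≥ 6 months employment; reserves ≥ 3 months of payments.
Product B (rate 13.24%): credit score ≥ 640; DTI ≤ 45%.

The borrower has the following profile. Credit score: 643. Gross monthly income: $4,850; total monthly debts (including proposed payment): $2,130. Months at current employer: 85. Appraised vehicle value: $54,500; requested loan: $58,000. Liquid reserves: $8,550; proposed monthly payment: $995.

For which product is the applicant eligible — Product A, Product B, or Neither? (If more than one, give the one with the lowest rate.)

DTI = 2,130/4,850 = 43.9%.
LTV = 58,000/54,500 = 106.4%.
Reserves = 8,550/995 = 8.6 months.
Product A: score 643 ≥ 580; DTI 43.9% > 40%; employment 85 ≥ 6 mo; reserves 8.6 ≥ 3 mo → does not qualify.
Product B: score 643 ≥ 640; DTI 43.9% ≤ 45% → qualifies.

Product B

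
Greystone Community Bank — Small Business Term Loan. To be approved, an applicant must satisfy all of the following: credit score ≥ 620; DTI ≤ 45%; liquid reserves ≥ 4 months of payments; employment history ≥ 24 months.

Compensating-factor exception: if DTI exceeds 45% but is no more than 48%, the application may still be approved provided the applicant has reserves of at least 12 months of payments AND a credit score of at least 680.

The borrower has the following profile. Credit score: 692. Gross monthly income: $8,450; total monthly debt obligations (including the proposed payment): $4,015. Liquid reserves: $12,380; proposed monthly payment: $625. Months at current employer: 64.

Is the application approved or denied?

Approved

Credit score 692 ≥ 620 (meets base)
DTI = 4,015/8,450 = 47.5% > 45% — standard DTI limit exceeded.
Reserves = 12,380/625 = 19.8 months ≥ 4
Employment 64 ≥ 24 months
47.5% falls in the override range (45%–48%), so the compensating-factor test applies.
Override check — reserves: 19.8 mo (ok); score: 692 (ok).
Both compensating conditions met → exception applies.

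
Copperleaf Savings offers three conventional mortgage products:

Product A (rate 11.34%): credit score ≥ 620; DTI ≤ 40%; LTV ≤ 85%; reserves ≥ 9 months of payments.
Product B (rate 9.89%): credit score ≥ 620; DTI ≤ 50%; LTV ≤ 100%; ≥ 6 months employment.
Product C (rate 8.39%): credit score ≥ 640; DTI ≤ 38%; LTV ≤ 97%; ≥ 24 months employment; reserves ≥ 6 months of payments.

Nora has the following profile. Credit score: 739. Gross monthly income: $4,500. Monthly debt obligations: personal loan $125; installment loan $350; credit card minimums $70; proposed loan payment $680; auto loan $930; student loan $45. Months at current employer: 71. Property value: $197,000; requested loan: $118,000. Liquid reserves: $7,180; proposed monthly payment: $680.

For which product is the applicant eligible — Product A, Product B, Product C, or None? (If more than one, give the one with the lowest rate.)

Product B

Total debts = (125 + 350 + 70 + 680 + 930 + 45) = 2,200; DTI = 2,200/4,500 = 48.9%.
LTV = 118,000/197,000 = 59.9%.
Reserves = 7,180/680 = 10.6 months.
Product A: score 739 ≥ 620; DTI 48.9% > 40%; LTV 59.9% ≤ 85%; reserves 10.6 ≥ 9 mo → does not qualify.
Product B: score 739 ≥ 620; DTI 48.9% ≤ 50%; LTV 59.9% ≤ 100%; employment 71 ≥ 6 mo → qualifies.
Product C: score 739 ≥ 640; DTI 48.9% > 38%; LTV 59.9% ≤ 97%; employment 71 ≥ 24 mo; reserves 10.6 ≥ 6 mo → does not qualify.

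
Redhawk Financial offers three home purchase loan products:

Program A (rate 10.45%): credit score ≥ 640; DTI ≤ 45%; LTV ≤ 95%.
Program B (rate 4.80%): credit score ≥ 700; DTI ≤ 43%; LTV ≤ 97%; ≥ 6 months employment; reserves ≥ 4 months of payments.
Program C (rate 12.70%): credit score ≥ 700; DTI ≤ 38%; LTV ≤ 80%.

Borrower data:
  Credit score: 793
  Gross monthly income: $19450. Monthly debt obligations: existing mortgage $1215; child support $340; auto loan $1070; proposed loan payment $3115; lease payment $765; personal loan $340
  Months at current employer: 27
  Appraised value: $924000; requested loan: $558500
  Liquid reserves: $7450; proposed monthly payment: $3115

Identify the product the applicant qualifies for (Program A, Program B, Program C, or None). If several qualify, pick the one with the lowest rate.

Program A

Total debts = (1,215 + 340 + 1,070 + 3,115 + 765 + 340) = 6,845; DTI = 6,845/19,450 = 35.2%.
LTV = 558,500/924,000 = 60.4%.
Reserves = 7,450/3,115 = 2.4 months.
Program A: score 793 ≥ 640; DTI 35.2% ≤ 45%; LTV 60.4% ≤ 95% → qualifies.
Program B: score 793 ≥ 700; DTI 35.2% ≤ 43%; LTV 60.4% ≤ 97%; employment 27 ≥ 6 mo; reserves 2.4 < 4 mo → does not qualify.
Program C: score 793 ≥ 700; DTI 35.2% ≤ 38%; LTV 60.4% ≤ 80% → qualifies.
Qualifying: Program A, Program C. Lowest rate is 10.45% → Program A.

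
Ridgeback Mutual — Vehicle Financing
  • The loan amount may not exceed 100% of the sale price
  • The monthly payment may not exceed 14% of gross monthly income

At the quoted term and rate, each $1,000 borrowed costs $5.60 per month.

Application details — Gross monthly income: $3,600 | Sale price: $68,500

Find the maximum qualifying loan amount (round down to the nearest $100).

Payment cap: 14% × $3,600 = $504/month.
At $5.60 per $1,000, that supports 504/5.60 × 1,000 ≈ $90,000 → $90,000.
LTV cap: 100% × $68,500 = $68,500 → $68,500.
Binding constraint: loan-to-value.

$68,500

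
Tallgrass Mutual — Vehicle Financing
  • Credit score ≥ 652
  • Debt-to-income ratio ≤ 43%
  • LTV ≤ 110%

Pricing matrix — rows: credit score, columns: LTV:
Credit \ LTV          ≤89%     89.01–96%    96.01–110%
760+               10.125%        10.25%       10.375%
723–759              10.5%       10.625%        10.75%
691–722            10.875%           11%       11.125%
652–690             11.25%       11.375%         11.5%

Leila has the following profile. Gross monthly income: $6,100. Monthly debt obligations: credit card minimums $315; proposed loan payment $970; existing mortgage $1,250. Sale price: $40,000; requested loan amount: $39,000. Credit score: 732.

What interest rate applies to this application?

10.75%

Credit score 732 ≥ 652; Total monthly debts = (315 + 970 + 1,250) = 2,535. DTI = 2,535/6,100 = 41.6% ≤ 43%
LTV = 39,000/40,000 = 97.5% ≤ 110%
Row: 732 falls in 723–759. Column: 97.5% falls in 96.01–110%. Rate = 10.75%.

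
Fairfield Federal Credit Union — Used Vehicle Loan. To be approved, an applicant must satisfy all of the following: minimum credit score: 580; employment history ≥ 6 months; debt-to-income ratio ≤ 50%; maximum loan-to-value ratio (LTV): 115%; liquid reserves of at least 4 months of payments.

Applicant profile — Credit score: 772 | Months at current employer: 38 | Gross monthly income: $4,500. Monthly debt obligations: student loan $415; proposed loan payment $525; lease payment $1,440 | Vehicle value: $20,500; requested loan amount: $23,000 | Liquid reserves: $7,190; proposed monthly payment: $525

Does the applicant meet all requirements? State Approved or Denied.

Denied

Credit score 772 ≥ 580 (meets)
Employment 38 ≥ 6 months
Total monthly debts = (415 + 525 + 1,440) = 2,380. Debt-to-income = 2,380/4,500 = 52.9% — over 50% limit
LTV = 23,000/20,500 = 112.2% ≤ 115%
Reserves = 7,190/525 = 13.7 months ≥ 4
Fails on DTI.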